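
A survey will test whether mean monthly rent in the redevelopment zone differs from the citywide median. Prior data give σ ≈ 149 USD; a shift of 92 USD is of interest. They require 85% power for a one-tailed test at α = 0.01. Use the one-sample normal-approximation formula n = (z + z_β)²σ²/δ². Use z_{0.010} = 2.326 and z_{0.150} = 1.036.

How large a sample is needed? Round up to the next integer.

n = (z_α + z_β)² · σ² / δ²
  = (2.326 + 1.036)² · 149² / 92²
  = 11.3030 · 22201 / 8464
  = 29.65
Round up → n = 30.

n = 30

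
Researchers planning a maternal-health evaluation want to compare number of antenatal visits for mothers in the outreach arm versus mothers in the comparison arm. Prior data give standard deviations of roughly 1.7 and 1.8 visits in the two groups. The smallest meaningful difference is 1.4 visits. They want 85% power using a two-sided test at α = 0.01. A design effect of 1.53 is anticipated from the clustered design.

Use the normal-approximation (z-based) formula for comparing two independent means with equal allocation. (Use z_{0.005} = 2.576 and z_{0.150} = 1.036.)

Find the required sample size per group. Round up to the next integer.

n = (z_{α/2} + z_β)² · (σ₁² + σ₂²) / δ²
  = (2.576 + 1.036)² · (1.7² + 1.8² = 6.13) / 1.4²
  = 13.0465 · 6.13 / 1.96
  = 40.80
Design effect: 1.53 × 40.80 = 62.43.
Round up → n = 63 per group.

n = 63 per group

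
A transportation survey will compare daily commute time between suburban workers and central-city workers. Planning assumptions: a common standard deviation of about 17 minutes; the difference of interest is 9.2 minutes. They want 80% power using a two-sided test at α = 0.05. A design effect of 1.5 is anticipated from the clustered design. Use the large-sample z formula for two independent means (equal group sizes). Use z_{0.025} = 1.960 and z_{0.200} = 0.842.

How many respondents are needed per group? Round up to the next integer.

n = 81 per group

n = (z_{α/2} + z_β)² · (σ₁² + σ₂²) / δ²
  = (1.960 + 0.842)² · (2·17² = 578) / 9.2²
  = 7.8512 · 578 / 84.64
  = 53.62
Design effect: 1.5 × 53.62 = 80.42.
Round up → n = 81 per group.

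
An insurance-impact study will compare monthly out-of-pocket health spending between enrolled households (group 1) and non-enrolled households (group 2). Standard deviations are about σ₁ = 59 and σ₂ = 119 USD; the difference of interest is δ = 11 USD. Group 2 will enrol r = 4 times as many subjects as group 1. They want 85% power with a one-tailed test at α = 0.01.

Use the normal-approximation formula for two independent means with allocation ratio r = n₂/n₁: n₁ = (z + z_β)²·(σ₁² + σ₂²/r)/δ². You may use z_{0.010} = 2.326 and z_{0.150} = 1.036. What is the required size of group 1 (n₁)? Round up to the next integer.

n₁ = 656

n₁ = (z_α + z_β)² · (σ₁² + σ₂²/r) / δ²
   = (2.326 + 1.036)² · (59² + 119²/4) / 11²
   = 11.3030 · (3481 + 3540.2) / 121
   = 11.3030 · 7021.2 / 121
   = 655.88
Round up → n₁ = 656; n₂ = r·n₁ = 4 × 656 = 2624.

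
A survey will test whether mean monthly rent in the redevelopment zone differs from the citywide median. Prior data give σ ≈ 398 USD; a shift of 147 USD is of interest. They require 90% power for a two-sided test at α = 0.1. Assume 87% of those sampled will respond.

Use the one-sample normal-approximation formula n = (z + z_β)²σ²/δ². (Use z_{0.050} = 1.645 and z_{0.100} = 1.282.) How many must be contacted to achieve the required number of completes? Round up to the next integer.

n = (z_{α/2} + z_β)² · σ² / δ²
  = (1.645 + 1.282)² · 398² / 147²
  = 8.5673 · 158404 / 21609
  = 62.80
Adjust for 87% response: 62.80 / 0.87 = 72.19.
Round up → n = 73.

n = 73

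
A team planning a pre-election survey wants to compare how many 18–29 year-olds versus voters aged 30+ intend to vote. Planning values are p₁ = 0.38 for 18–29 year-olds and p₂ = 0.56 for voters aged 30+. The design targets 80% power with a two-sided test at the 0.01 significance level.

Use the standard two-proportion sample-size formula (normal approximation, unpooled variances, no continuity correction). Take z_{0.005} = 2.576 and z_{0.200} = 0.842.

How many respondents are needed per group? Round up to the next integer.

n = 174 per group

n = (z_{α/2} + z_β)² · [p₁(1−p₁) + p₂(1−p₂)] / (p₁ − p₂)²
  = (2.576 + 0.842)² · (0.38·0.62 + 0.56·0.44) / (-0.18)²
  = (3.418)² · (0.2356 + 0.2464) / 0.0324
  = 11.6827 · 0.4820 / 0.0324
  = 173.80
Round up → n = 174 per group.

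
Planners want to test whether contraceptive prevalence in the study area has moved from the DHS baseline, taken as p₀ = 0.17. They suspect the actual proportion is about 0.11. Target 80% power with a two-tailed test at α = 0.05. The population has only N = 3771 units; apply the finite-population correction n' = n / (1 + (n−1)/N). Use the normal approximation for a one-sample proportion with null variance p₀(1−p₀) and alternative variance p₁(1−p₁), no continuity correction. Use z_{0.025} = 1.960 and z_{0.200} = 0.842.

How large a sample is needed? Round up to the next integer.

n = 259

n = [z_{α/2}·√(p₀q₀) + z_β·√(p₁q₁)]² / (p₁ − p₀)²
  = [1.960·√(0.17·0.83) + 0.842·√(0.11·0.89)]² / (-0.06)²
  = [1.960·0.3756 + 0.842·0.3129]² / 0.0036
  = [0.9997]² / 0.0036
  = 277.61
Finite-population correction (N = 3771): 277.61 / (1 + (277.61 − 1)/3771) = 258.64.
Round up → n = 259.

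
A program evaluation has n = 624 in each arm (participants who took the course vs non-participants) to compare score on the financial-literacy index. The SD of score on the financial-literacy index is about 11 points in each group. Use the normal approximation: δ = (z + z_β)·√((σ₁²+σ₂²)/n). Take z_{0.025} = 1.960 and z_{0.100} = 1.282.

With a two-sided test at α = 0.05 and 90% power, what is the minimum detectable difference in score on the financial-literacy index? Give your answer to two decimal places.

δ = (z_{α/2} + z_β) · √((σ₁²+σ₂²)/n)
  = (1.960 + 1.282) · √(242/624)
  = 3.242 · √0.38782
  = 3.242 · 0.6228
  = 2.0190

Minimum detectable difference ≈ 2.02 points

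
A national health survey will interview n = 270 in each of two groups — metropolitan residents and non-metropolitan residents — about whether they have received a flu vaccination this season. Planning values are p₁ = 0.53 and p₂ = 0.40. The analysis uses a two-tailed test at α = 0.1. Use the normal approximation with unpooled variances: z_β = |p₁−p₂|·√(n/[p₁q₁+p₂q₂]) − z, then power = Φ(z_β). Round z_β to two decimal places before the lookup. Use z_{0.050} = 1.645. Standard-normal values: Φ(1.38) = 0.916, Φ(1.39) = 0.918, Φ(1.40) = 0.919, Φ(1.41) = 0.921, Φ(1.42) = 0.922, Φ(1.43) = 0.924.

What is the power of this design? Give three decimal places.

z_β = |p₁−p₂|·√(n/[p₁q₁+p₂q₂]) − z_{α/2}
    = 0.13 · √(270/0.4891) − 1.645
    = 0.13 · 23.4954 − 1.645
    = 3.0544 − 1.645 = 1.4094 → 1.41
Power = Φ(1.41) = 0.921.

Power ≈ 0.921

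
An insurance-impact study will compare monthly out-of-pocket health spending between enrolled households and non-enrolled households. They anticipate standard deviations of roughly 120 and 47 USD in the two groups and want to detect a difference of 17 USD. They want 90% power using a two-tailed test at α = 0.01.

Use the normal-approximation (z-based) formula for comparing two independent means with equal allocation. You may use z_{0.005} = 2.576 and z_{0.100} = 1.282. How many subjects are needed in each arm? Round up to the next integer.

n = (z_{α/2} + z_β)² · (σ₁² + σ₂²) / δ²
  = (2.576 + 1.282)² · (120² + 47² = 16609) / 17²
  = 14.8842 · 16609 / 289
  = 855.40
Round up → n = 856 per group.

n = 856 per group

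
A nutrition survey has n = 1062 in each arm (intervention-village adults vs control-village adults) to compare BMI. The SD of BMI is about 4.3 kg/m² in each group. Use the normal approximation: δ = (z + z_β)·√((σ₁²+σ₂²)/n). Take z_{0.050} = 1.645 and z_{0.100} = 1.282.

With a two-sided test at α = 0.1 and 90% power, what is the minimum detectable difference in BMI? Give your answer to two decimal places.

δ = (z_{α/2} + z_β) · √((σ₁²+σ₂²)/n)
  = (1.645 + 1.282) · √(36.98/1062)
  = 2.927 · √0.03482
  = 2.927 · 0.1866
  = 0.5462

Minimum detectable difference ≈ 0.55 kg/m²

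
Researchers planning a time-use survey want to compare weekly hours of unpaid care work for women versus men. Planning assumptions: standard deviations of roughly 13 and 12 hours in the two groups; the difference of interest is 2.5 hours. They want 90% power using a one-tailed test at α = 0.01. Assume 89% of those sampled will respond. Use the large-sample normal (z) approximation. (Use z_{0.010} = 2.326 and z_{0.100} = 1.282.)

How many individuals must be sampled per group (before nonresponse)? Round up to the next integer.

n = 733 per group

n = (z_α + z_β)² · (σ₁² + σ₂²) / δ²
  = (2.326 + 1.282)² · (13² + 12² = 313) / 2.5²
  = 13.0177 · 313 / 6.25
  = 651.92
Adjust for 89% response: 651.92 / 0.89 = 732.50.
Round up → n = 733 per group.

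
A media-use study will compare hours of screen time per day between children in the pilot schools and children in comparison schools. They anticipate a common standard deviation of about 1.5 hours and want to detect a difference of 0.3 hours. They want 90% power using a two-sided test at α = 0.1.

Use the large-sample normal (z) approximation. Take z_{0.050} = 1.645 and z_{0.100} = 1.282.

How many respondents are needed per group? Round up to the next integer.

n = (z_{α/2} + z_β)² · (σ₁² + σ₂²) / δ²
  = (1.645 + 1.282)² · (2·1.5² = 4.5) / 0.3²
  = 8.5673 · 4.5 / 0.09
  = 428.37
Round up → n = 429 per group.

n = 429 per group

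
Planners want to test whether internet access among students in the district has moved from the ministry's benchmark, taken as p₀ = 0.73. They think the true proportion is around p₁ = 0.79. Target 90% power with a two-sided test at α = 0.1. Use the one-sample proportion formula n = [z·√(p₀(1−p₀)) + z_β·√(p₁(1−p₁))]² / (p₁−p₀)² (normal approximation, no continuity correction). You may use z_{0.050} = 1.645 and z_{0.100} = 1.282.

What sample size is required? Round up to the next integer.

n = [z_{α/2}·√(p₀q₀) + z_β·√(p₁q₁)]² / (p₁ − p₀)²
  = [1.645·√(0.73·0.27) + 1.282·√(0.79·0.21)]² / (0.06)²
  = [1.645·0.4440 + 1.282·0.4073]² / 0.0036
  = [1.2525]² / 0.0036
  = 435.75
Round up → n = 436.

n = 436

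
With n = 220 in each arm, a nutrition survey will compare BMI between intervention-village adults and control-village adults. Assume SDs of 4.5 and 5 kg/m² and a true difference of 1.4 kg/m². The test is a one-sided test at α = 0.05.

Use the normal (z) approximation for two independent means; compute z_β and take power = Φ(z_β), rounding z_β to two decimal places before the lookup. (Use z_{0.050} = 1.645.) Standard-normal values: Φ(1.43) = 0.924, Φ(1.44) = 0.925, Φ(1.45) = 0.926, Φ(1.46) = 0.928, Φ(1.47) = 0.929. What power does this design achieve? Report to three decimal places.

Power ≈ 0.925

z_β = δ·√(n/(σ₁²+σ₂²)) − z_α
    = 1.4 · √(220/45.25) − 1.645
    = 1.4 · 2.20497 − 1.645
    = 3.0870 − 1.645 = 1.4420 → 1.44
Power = Φ(1.44) = 0.925.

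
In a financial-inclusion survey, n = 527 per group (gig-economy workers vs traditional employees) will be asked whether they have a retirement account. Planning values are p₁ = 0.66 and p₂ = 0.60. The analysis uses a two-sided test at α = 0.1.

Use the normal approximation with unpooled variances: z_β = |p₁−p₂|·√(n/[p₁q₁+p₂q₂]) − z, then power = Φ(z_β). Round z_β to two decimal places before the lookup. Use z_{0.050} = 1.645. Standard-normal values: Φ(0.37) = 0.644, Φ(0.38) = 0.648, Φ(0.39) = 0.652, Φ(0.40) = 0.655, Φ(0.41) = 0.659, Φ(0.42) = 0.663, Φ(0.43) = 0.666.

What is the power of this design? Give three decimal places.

Power ≈ 0.648

z_β = |p₁−p₂|·√(n/[p₁q₁+p₂q₂]) − z_{α/2}
    = 0.06 · √(527/0.4644) − 1.645
    = 0.06 · 33.6868 − 1.645
    = 2.0212 − 1.645 = 0.3762 → 0.38
Power = Φ(0.38) = 0.648.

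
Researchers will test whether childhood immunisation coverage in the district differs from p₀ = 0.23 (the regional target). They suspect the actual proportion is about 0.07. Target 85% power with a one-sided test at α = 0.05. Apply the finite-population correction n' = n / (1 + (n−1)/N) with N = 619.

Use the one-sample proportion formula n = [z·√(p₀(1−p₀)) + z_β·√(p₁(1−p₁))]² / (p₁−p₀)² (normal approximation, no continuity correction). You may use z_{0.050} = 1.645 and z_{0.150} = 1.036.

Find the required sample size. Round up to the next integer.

n = 34

n = [z_α·√(p₀q₀) + z_β·√(p₁q₁)]² / (p₁ − p₀)²
  = [1.645·√(0.23·0.77) + 1.036·√(0.07·0.93)]² / (-0.16)²
  = [1.645·0.4208 + 1.036·0.2551]² / 0.0256
  = [0.9566]² / 0.0256
  = 35.75
Finite-population correction (N = 619): 35.75 / (1 + (35.75 − 1)/619) = 33.85.
Round up → n = 34.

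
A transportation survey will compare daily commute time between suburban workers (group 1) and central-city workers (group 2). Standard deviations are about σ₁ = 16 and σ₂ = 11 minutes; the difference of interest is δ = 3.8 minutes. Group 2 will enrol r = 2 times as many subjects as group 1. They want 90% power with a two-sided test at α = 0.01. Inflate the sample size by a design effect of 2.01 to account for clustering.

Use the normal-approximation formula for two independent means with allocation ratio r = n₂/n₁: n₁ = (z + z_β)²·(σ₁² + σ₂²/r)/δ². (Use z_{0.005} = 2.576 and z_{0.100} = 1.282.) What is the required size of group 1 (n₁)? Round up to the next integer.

n₁ = 656

n₁ = (z_{α/2} + z_β)² · (σ₁² + σ₂²/r) / δ²
   = (2.576 + 1.282)² · (16² + 11²/2) / 3.8²
   = 14.8842 · (256 + 60.5) / 14.44
   = 14.8842 · 316.5 / 14.44
   = 326.24
Design effect: 2.01 × 326.24 = 655.73.
Round up → n₁ = 656; n₂ = r·n₁ = 2 × 656 = 1312.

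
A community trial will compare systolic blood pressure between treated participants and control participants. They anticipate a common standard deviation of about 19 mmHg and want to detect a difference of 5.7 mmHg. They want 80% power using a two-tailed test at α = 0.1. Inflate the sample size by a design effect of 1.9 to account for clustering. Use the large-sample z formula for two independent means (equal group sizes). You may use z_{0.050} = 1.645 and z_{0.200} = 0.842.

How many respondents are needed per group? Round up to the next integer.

n = (z_{α/2} + z_β)² · (σ₁² + σ₂²) / δ²
  = (1.645 + 0.842)² · (2·19² = 722) / 5.7²
  = 6.1852 · 722 / 32.49
  = 137.45
Design effect: 1.9 × 137.45 = 261.15.
Round up → n = 262 per group.

n = 262 per group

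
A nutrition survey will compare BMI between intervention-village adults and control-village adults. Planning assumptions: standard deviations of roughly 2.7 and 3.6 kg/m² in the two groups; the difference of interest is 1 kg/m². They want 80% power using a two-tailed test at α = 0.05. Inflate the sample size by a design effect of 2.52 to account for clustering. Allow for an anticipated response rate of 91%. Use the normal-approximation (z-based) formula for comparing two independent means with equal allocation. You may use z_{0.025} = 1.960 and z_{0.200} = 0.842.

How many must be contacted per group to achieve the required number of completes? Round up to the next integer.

n = 441 per group

n = (z_{α/2} + z_β)² · (σ₁² + σ₂²) / δ²
  = (1.960 + 0.842)² · (2.7² + 3.6² = 20.25) / 1²
  = 7.8512 · 20.25 / 1
  = 158.99
Design effect: 2.52 × 158.99 = 400.65.
Adjust for 91% response: 400.65 / 0.91 = 440.27.
Round up → n = 441 per group.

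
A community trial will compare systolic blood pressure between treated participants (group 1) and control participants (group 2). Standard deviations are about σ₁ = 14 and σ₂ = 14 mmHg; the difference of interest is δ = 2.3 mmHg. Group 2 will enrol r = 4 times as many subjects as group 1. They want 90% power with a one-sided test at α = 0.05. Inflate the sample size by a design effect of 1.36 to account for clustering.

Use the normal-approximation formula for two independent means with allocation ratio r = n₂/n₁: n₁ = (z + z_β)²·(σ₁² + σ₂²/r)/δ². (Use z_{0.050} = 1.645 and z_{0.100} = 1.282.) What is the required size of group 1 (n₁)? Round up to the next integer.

n₁ = 540

n₁ = (z_α + z_β)² · (σ₁² + σ₂²/r) / δ²
   = (1.645 + 1.282)² · (14² + 14²/4) / 2.3²
   = 8.5673 · (196 + 49) / 5.29
   = 8.5673 · 245 / 5.29
   = 396.79
Design effect: 1.36 × 396.79 = 539.63.
Round up → n₁ = 540; n₂ = r·n₁ = 4 × 540 = 2160.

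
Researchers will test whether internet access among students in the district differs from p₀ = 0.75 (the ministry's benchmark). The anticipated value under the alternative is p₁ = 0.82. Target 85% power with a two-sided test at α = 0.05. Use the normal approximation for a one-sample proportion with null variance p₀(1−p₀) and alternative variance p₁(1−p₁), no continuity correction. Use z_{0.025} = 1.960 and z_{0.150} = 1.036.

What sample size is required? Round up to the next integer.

n = 318

n = [z_{α/2}·√(p₀q₀) + z_β·√(p₁q₁)]² / (p₁ − p₀)²
  = [1.960·√(0.75·0.25) + 1.036·√(0.82·0.18)]² / (0.07)²
  = [1.960·0.4330 + 1.036·0.3842]² / 0.0049
  = [1.2467]² / 0.0049
  = 317.21
Round up → n = 318.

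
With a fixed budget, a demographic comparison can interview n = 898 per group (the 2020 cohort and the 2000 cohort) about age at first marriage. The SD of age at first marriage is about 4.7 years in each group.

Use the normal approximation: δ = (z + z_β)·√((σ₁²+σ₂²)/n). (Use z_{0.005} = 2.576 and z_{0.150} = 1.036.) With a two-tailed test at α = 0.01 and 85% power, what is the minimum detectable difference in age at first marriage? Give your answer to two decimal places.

Minimum detectable difference ≈ 0.80 years

δ = (z_{α/2} + z_β) · √((σ₁²+σ₂²)/n)
  = (2.576 + 1.036) · √(44.18/898)
  = 3.612 · √0.0492
  = 3.612 · 0.2218
  = 0.8012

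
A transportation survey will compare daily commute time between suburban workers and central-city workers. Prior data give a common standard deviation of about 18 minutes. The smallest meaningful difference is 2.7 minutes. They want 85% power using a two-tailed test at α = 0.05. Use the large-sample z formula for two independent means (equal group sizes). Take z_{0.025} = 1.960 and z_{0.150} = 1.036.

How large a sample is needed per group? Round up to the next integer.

n = (z_{α/2} + z_β)² · (σ₁² + σ₂²) / δ²
  = (1.960 + 1.036)² · (2·18² = 648) / 2.7²
  = 8.9760 · 648 / 7.29
  = 797.87
Round up → n = 798 per group.

n = 798 per group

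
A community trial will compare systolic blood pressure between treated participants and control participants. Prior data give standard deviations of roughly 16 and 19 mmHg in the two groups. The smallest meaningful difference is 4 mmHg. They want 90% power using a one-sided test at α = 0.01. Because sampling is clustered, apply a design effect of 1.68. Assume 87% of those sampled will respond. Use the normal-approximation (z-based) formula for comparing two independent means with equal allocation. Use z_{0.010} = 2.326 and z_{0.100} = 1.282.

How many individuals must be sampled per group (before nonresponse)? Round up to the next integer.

n = (z_α + z_β)² · (σ₁² + σ₂²) / δ²
  = (2.326 + 1.282)² · (16² + 19² = 617) / 4²
  = 13.0177 · 617 / 16
  = 501.99
Design effect: 1.68 × 501.99 = 843.35.
Adjust for 87% response: 843.35 / 0.87 = 969.37.
Round up → n = 970 per group.

n = 970 per group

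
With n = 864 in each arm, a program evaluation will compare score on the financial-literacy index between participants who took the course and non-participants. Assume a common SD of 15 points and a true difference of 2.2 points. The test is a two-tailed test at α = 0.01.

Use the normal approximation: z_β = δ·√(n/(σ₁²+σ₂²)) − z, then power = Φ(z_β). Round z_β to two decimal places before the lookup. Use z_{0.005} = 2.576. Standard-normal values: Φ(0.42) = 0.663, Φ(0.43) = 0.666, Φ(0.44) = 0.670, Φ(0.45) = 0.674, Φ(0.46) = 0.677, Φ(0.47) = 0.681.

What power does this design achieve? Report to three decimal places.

Power ≈ 0.681

z_β = δ·√(n/(σ₁²+σ₂²)) − z_{α/2}
    = 2.2 · √(864/450) − 2.576
    = 2.2 · 1.38564 − 2.576
    = 3.0484 − 2.576 = 0.4724 → 0.47
Power = Φ(0.47) = 0.681.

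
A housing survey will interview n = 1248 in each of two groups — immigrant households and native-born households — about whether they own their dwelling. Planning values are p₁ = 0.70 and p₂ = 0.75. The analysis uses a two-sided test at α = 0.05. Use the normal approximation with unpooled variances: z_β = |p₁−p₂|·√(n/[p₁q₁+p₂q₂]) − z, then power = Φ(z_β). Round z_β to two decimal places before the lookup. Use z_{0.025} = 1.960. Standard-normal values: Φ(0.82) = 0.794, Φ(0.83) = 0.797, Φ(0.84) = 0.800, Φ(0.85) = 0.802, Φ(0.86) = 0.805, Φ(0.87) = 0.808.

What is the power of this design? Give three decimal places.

z_β = |p₁−p₂|·√(n/[p₁q₁+p₂q₂]) − z_{α/2}
    = 0.05 · √(1248/0.3975) − 1.960
    = 0.05 · 56.0323 − 1.960
    = 2.8016 − 1.960 = 0.8416 → 0.84
Power = Φ(0.84) = 0.800.

Power ≈ 0.800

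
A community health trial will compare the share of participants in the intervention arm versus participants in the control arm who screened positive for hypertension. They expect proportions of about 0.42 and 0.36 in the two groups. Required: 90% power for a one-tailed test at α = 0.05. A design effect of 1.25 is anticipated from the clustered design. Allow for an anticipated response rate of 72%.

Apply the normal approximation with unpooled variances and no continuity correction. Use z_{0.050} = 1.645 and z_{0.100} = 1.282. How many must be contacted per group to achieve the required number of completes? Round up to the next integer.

n = (z_α + z_β)² · [p₁(1−p₁) + p₂(1−p₂)] / (p₁ − p₂)²
  = (1.645 + 1.282)² · (0.42·0.58 + 0.36·0.64) / (0.06)²
  = (2.927)² · (0.2436 + 0.2304) / 0.0036
  = 8.5673 · 0.4740 / 0.0036
  = 1128.03
Design effect: 1.25 × 1128.03 = 1410.04.
Adjust for 72% response: 1410.04 / 0.72 = 1958.39.
Round up → n = 1959 per group.

n = 1959 per group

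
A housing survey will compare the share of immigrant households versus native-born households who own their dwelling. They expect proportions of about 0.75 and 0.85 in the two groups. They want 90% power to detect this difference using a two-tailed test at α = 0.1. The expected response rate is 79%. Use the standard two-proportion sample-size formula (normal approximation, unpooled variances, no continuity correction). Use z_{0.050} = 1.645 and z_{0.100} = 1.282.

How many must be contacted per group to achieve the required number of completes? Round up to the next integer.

n = (z_{α/2} + z_β)² · [p₁(1−p₁) + p₂(1−p₂)] / (p₁ − p₂)²
  = (1.645 + 1.282)² · (0.75·0.25 + 0.85·0.15) / (-0.10)²
  = (2.927)² · (0.1875 + 0.1275) / 0.0100
  = 8.5673 · 0.3150 / 0.0100
  = 269.87
Adjust for 79% response: 269.87 / 0.79 = 341.61.
Round up → n = 342 per group.

n = 342 per group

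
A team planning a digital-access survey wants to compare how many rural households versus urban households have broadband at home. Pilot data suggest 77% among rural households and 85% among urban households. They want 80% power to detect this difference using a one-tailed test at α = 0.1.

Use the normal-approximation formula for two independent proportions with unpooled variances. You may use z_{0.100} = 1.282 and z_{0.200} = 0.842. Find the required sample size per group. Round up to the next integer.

n = (z_α + z_β)² · [p₁(1−p₁) + p₂(1−p₂)] / (p₁ − p₂)²
  = (1.282 + 0.842)² · (0.77·0.23 + 0.85·0.15) / (-0.08)²
  = (2.124)² · (0.1771 + 0.1275) / 0.0064
  = 4.5114 · 0.3046 / 0.0064
  = 214.71
Round up → n = 215 per group.

n = 215 per group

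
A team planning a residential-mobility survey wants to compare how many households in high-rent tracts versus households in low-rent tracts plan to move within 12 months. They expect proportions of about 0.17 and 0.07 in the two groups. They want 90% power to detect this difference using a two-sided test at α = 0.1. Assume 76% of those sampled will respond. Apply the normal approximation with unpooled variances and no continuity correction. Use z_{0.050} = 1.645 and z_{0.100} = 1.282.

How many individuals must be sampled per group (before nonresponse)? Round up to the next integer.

n = (z_{α/2} + z_β)² · [p₁(1−p₁) + p₂(1−p₂)] / (p₁ − p₂)²
  = (1.645 + 1.282)² · (0.17·0.83 + 0.07·0.93) / (0.10)²
  = (2.927)² · (0.1411 + 0.0651) / 0.0100
  = 8.5673 · 0.2062 / 0.0100
  = 176.66
Adjust for 76% response: 176.66 / 0.76 = 232.45.
Round up → n = 233 per group.

n = 233 per group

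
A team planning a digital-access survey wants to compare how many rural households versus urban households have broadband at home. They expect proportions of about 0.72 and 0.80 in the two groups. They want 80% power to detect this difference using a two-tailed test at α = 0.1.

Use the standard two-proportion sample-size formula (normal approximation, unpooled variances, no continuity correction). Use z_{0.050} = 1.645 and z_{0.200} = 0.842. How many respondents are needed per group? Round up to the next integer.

n = (z_{α/2} + z_β)² · [p₁(1−p₁) + p₂(1−p₂)] / (p₁ − p₂)²
  = (1.645 + 0.842)² · (0.72·0.28 + 0.80·0.20) / (-0.08)²
  = (2.487)² · (0.2016 + 0.1600) / 0.0064
  = 6.1852 · 0.3616 / 0.0064
  = 349.46
Round up → n = 350 per group.

n = 350 per group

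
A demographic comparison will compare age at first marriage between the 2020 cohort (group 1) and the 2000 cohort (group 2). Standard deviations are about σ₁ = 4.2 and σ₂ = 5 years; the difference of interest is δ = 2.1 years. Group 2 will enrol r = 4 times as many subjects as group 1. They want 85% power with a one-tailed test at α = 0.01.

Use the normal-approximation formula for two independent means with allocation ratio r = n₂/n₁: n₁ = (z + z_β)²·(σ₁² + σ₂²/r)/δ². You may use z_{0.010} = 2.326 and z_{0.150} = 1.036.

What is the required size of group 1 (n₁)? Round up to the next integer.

n₁ = (z_α + z_β)² · (σ₁² + σ₂²/r) / δ²
   = (2.326 + 1.036)² · (4.2² + 5²/4) / 2.1²
   = 11.3030 · (17.64 + 6.25) / 4.41
   = 11.3030 · 23.89 / 4.41
   = 61.23
Round up → n₁ = 62; n₂ = r·n₁ = 4 × 62 = 248.

n₁ = 62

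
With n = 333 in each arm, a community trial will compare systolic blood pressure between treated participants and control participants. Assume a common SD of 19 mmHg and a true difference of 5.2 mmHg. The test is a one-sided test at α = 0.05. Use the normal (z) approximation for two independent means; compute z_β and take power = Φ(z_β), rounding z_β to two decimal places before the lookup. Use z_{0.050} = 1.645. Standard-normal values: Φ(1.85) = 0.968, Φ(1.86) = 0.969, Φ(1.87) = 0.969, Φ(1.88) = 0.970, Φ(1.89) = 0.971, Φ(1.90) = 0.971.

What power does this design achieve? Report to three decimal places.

Power ≈ 0.971

z_β = δ·√(n/(σ₁²+σ₂²)) − z_α
    = 5.2 · √(333/722) − 1.645
    = 5.2 · 0.67913 − 1.645
    = 3.5315 − 1.645 = 1.8865 → 1.89
Power = Φ(1.89) = 0.971.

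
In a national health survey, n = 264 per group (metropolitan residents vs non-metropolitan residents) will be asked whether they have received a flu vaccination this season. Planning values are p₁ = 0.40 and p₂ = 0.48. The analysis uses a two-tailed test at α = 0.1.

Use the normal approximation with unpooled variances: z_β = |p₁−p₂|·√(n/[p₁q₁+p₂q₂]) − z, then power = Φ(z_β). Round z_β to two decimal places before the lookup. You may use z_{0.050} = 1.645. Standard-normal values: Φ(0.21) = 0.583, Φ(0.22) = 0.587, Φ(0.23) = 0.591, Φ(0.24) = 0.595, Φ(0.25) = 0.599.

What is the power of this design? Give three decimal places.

z_β = |p₁−p₂|·√(n/[p₁q₁+p₂q₂]) − z_{α/2}
    = 0.08 · √(264/0.4896) − 1.645
    = 0.08 · 23.2210 − 1.645
    = 1.8577 − 1.645 = 0.2127 → 0.21
Power = Φ(0.21) = 0.583.

Power ≈ 0.583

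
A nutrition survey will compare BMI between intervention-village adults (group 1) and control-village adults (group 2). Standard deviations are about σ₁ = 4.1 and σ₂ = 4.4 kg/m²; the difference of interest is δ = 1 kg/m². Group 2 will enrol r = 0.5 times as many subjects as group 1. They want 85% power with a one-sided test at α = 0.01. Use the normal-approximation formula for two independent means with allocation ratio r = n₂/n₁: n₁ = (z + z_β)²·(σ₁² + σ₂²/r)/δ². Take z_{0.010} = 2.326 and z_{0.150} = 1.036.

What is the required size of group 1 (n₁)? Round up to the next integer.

n₁ = (z_α + z_β)² · (σ₁² + σ₂²/r) / δ²
   = (2.326 + 1.036)² · (4.1² + 4.4²/0.5) / 1²
   = 11.3030 · (16.81 + 38.72) / 1
   = 11.3030 · 55.53 / 1
   = 627.66
Round up → n₁ = 628; n₂ = r·n₁ = 0.5 × 628 = 314.

n₁ = 628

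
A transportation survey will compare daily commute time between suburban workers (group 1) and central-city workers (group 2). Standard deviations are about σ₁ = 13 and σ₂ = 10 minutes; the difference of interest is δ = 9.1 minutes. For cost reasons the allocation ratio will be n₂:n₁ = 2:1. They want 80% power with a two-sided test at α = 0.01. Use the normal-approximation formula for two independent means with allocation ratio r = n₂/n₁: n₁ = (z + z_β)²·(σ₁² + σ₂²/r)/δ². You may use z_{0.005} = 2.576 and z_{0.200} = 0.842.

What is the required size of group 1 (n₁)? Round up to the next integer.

n₁ = 31

n₁ = (z_{α/2} + z_β)² · (σ₁² + σ₂²/r) / δ²
   = (2.576 + 0.842)² · (13² + 10²/2) / 9.1²
   = 11.6827 · (169 + 50) / 82.81
   = 11.6827 · 219 / 82.81
   = 30.90
Round up → n₁ = 31; n₂ = r·n₁ = 2 × 31 = 62.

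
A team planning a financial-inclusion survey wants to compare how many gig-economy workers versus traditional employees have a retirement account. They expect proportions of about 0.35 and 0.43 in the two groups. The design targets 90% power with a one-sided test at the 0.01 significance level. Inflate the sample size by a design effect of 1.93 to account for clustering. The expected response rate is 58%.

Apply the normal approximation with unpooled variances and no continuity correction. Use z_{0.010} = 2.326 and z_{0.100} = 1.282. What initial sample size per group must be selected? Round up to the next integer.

n = 3199 per group

n = (z_α + z_β)² · [p₁(1−p₁) + p₂(1−p₂)] / (p₁ − p₂)²
  = (2.326 + 1.282)² · (0.35·0.65 + 0.43·0.57) / (-0.08)²
  = (3.608)² · (0.2275 + 0.2451) / 0.0064
  = 13.0177 · 0.4726 / 0.0064
  = 961.27
Design effect: 1.93 × 961.27 = 1855.26.
Adjust for 58% response: 1855.26 / 0.58 = 3198.72.
Round up → n = 3199 per group.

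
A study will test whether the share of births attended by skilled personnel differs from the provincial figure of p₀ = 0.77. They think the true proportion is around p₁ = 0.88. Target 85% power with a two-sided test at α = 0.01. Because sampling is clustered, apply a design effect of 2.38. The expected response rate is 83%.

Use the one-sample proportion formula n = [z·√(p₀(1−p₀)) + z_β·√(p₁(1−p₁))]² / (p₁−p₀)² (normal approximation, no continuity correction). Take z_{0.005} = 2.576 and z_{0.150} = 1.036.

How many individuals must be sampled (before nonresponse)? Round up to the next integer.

n = [z_{α/2}·√(p₀q₀) + z_β·√(p₁q₁)]² / (p₁ − p₀)²
  = [2.576·√(0.77·0.23) + 1.036·√(0.88·0.12)]² / (0.11)²
  = [2.576·0.4208 + 1.036·0.3250]² / 0.0121
  = [1.4207]² / 0.0121
  = 166.81
Design effect: 2.38 × 166.81 = 397.02.
Adjust for 83% response: 397.02 / 0.83 = 478.34.
Round up → n = 479.

n = 479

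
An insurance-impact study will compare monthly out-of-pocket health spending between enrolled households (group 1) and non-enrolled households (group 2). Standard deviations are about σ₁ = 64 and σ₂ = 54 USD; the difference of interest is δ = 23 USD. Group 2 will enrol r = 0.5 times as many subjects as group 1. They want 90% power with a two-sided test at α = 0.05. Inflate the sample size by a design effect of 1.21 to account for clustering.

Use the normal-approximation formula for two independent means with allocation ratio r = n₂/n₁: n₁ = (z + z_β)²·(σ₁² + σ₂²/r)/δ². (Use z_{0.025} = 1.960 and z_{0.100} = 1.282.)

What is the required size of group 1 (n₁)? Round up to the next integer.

n₁ = (z_{α/2} + z_β)² · (σ₁² + σ₂²/r) / δ²
   = (1.960 + 1.282)² · (64² + 54²/0.5) / 23²
   = 10.5106 · (4096 + 5832) / 529
   = 10.5106 · 9928 / 529
   = 197.26
Design effect: 1.21 × 197.26 = 238.68.
Round up → n₁ = 239; n₂ = r·n₁ = 0.5 × 239 = 120.

n₁ = 239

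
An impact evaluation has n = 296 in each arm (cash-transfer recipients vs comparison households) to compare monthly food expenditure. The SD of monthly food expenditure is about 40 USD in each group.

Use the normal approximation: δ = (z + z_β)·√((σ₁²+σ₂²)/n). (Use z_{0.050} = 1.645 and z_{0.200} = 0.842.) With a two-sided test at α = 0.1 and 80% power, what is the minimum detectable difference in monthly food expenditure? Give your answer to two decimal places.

δ = (z_{α/2} + z_β) · √((σ₁²+σ₂²)/n)
  = (1.645 + 0.842) · √(3200/296)
  = 2.487 · √10.8108
  = 2.487 · 3.2880
  = 8.1772

Minimum detectable difference ≈ 8.18 USD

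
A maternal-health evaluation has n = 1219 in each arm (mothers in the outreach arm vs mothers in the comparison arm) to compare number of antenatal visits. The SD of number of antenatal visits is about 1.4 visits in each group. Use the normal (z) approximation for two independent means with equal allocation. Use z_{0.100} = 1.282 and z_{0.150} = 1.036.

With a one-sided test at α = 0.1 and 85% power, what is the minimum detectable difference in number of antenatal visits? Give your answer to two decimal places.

Minimum detectable difference ≈ 0.13 visits

δ = (z_α + z_β) · √((σ₁²+σ₂²)/n)
  = (1.282 + 1.036) · √(3.92/1219)
  = 2.318 · √0.00322
  = 2.318 · 0.0567
  = 0.1314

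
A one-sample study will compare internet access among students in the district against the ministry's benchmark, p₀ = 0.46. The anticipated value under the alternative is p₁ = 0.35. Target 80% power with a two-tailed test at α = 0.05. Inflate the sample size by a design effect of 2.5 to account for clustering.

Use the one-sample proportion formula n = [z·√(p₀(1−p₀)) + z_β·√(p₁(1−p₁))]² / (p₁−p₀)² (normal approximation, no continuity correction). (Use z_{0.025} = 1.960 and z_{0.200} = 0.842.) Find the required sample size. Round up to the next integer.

n = [z_{α/2}·√(p₀q₀) + z_β·√(p₁q₁)]² / (p₁ − p₀)²
  = [1.960·√(0.46·0.54) + 0.842·√(0.35·0.65)]² / (-0.11)²
  = [1.960·0.4984 + 0.842·0.4770]² / 0.0121
  = [1.3785]² / 0.0121
  = 157.04
Design effect: 2.5 × 157.04 = 392.60.
Round up → n = 393.

n = 393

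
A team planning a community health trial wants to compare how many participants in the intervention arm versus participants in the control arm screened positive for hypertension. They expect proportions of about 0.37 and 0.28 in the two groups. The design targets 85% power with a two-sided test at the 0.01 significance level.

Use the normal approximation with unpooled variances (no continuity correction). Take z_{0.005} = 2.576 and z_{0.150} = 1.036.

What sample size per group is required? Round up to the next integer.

n = (z_{α/2} + z_β)² · [p₁(1−p₁) + p₂(1−p₂)] / (p₁ − p₂)²
  = (2.576 + 1.036)² · (0.37·0.63 + 0.28·0.72) / (0.09)²
  = (3.612)² · (0.2331 + 0.2016) / 0.0081
  = 13.0465 · 0.4347 / 0.0081
  = 700.16
Round up → n = 701 per group.

n = 701 per group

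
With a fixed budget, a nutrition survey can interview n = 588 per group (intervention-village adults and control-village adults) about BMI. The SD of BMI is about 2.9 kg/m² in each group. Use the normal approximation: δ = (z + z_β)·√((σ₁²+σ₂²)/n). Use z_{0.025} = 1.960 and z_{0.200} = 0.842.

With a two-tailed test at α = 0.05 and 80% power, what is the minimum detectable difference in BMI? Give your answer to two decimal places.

δ = (z_{α/2} + z_β) · √((σ₁²+σ₂²)/n)
  = (1.960 + 0.842) · √(16.82/588)
  = 2.802 · √0.02861
  = 2.802 · 0.1691
  = 0.4739

Minimum detectable difference ≈ 0.47 kg/m²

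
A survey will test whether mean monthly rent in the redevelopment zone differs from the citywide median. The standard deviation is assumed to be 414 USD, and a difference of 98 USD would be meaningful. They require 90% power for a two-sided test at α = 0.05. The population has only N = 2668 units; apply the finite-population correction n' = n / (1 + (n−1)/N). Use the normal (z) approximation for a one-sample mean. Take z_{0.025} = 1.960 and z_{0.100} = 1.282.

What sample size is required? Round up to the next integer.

n = 176

n = (z_{α/2} + z_β)² · σ² / δ²
  = (1.960 + 1.282)² · 414² / 98²
  = 10.5106 · 171396 / 9604
  = 187.57
Finite-population correction (N = 2668): 187.57 / (1 + (187.57 − 1)/2668) = 175.31.
Round up → n = 176.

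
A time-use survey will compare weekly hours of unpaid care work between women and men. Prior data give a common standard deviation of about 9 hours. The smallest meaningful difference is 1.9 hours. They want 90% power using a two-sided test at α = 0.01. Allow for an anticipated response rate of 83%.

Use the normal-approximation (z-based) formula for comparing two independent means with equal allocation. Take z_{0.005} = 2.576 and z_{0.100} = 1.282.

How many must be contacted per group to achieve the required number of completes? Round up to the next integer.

n = (z_{α/2} + z_β)² · (σ₁² + σ₂²) / δ²
  = (2.576 + 1.282)² · (2·9² = 162) / 1.9²
  = 14.8842 · 162 / 3.61
  = 667.93
Adjust for 83% response: 667.93 / 0.83 = 804.74.
Round up → n = 805 per group.

n = 805 per group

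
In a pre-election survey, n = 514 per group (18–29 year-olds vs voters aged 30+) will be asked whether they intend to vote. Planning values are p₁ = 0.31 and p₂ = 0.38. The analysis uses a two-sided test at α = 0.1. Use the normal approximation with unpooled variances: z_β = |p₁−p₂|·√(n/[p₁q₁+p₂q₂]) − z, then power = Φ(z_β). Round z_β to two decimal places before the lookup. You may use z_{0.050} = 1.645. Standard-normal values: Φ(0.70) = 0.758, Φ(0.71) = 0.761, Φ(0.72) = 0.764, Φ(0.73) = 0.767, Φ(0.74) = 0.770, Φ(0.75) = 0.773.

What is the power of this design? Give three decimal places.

Power ≈ 0.764

z_β = |p₁−p₂|·√(n/[p₁q₁+p₂q₂]) − z_{α/2}
    = 0.07 · √(514/0.4495) − 1.645
    = 0.07 · 33.8156 − 1.645
    = 2.3671 − 1.645 = 0.7221 → 0.72
Power = Φ(0.72) = 0.764.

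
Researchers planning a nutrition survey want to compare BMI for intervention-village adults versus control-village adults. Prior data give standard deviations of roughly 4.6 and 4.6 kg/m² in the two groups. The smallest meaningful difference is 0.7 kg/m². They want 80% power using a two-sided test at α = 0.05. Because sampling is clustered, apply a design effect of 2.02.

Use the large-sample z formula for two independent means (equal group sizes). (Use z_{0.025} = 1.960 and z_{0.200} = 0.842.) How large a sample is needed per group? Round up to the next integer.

n = 1370 per group

n = (z_{α/2} + z_β)² · (σ₁² + σ₂²) / δ²
  = (1.960 + 0.842)² · (4.6² + 4.6² = 42.32) / 0.7²
  = 7.8512 · 42.32 / 0.49
  = 678.09
Design effect: 2.02 × 678.09 = 1369.74.
Round up → n = 1370 per group.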